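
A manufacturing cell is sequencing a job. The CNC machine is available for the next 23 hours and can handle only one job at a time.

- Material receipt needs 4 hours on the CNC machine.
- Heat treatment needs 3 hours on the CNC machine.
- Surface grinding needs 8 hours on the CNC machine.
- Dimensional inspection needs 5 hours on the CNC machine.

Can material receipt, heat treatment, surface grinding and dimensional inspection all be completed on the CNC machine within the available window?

Yes

Running back to back, the jobs need 4 + 3 + 8 + 5 = 20 hours on the CNC machine.
Since 20 ≤ 23, they fit within the window.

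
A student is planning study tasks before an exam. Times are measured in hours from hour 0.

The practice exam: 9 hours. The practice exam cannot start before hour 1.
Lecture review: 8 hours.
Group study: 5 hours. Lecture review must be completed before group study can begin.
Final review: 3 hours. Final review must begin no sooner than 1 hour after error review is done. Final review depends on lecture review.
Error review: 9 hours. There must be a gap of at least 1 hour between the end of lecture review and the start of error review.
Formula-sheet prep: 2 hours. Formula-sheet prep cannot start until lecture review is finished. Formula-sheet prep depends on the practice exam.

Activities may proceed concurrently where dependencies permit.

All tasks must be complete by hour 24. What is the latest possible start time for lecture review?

To finish by hour 24, final review (duration 3) must start no later than hour 21.
Since final review (must start by hour 21, minus 1-hour gap → hour 20) depends on it, error review must finish by hour 20. Backing off its 9-hour duration gives a latest start of hour 11.
Nothing follows group study; the deadline of hour 24 is its only limit. It must start by 24 − 5 = hour 19.
Formula-sheet prep has no dependents, so it just needs to finish by hour 24. Starting by 24 − 2 = hour 22 achieves that.
Lecture review must finish in time for error review (must start by hour 11, minus 1-hour gap → hour 10); group study (must start by hour 19); formula-sheet prep (must start by hour 22); final review (must start by hour 21). The tightest is hour 10, so lecture review must start by 10 − 8 = hour 2.

2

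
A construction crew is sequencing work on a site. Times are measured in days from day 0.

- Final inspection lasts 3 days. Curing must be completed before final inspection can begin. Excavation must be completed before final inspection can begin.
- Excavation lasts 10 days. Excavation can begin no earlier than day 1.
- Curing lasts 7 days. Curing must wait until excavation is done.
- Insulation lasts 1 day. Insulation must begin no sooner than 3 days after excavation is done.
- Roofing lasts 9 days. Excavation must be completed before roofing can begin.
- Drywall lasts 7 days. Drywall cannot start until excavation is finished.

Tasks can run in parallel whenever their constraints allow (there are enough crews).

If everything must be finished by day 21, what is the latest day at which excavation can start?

1

Nothing follows final inspection; the deadline of day 21 is its only limit. It must start by 21 − 3 = day 18.
Curing has to be done before final inspection (must start by day 18). That means finishing by day 18, i.e. starting by 18 − 7 = day 11.
To finish by day 21, roofing (duration 9) must start no later than day 12.
Nothing follows insulation; the deadline of day 21 is its only limit. It must start by 21 − 1 = day 20.
To finish by day 21, drywall (duration 7) must start no later than day 14.
Excavation must finish in time for curing (must start by day 11); roofing (must start by day 12); insulation (must start by day 20, minus 3-day gap → day 17); drywall (must start by day 14); final inspection (must start by day 18). The tightest is day 11, so excavation must start by 11 − 10 = day 1.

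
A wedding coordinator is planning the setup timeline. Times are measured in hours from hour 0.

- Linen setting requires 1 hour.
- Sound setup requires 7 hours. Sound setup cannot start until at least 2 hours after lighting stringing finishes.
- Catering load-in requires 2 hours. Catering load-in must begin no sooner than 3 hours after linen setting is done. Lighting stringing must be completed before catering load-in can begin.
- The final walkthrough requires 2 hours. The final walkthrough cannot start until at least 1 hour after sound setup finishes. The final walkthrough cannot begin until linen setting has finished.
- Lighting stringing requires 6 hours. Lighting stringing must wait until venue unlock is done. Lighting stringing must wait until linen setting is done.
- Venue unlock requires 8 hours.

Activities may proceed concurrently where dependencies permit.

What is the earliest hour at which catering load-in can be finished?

16

Nothing blocks linen setting, so it runs from hour 0 to hour 1.
Venue unlock has no prerequisites, so it starts at hour 0 and finishes at hour 8.
Lighting stringing needs all of venue unlock (finishes hour 8); linen setting (finishes hour 1). That puts its earliest start at hour 8; it finishes at 8 + 6 = hour 14.
For catering load-in: linen setting (finishes hour 1, plus 3-hour gap → hour 4); lighting stringing (finishes hour 14). Taking the maximum gives a start of hour 14, and it finishes at 14 + 2 = hour 16.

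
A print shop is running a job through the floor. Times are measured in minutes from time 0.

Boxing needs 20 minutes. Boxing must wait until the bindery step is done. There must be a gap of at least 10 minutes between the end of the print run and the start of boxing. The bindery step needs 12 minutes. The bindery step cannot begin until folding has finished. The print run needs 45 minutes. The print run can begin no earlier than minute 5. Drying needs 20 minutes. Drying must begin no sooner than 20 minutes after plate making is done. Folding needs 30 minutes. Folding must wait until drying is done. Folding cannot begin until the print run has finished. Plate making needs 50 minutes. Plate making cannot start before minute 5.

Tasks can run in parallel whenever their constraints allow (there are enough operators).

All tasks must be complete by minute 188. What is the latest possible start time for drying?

106

Nothing follows boxing; the deadline of minute 188 is its only limit. It must start by 188 − 20 = minute 168.
The bindery step must finish before boxing (must start by minute 168). With a 12-minute duration, the bindery step must start by 168 − 12 = minute 156.
Folding has to be done before the bindery step (must start by minute 156). That means finishing by minute 156, i.e. starting by 156 − 30 = minute 126.
Drying feeds into folding (must start by minute 126); so drying must finish by minute 126 and therefore start by minute 106.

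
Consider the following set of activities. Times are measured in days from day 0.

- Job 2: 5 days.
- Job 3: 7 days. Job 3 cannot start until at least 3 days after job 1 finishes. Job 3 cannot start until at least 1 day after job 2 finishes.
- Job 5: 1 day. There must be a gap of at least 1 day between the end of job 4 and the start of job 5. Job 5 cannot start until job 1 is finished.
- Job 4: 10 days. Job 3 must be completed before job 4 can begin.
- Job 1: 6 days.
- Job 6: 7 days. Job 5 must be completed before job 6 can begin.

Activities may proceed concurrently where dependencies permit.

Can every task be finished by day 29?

No

Nothing blocks job 2, so it runs from day 0 to day 5.
Nothing blocks job 1, so it runs from day 0 to day 6.
For job 3: job 1 (finishes day 6, plus 3-day gap → day 9); job 2 (finishes day 5, plus 1-day gap → day 6). Taking the maximum gives a start of day 9, and it finishes at 9 + 7 = day 16.
Job 4 cannot begin until job 3 (finishes day 16). It runs from day 16 to 16 + 10 = day 26.
Job 5 has to wait for job 4 (finishes day 26, plus 1-day gap → day 27); job 1 (finishes day 6). The latest of these is day 27, so job 5 runs day 27 to 27 + 1 = day 28.
Job 6 waits on job 5 (finishes day 28), so it starts at day 28 and finishes at 28 + 7 = day 35.
The earliest everything can be done is day 35, which is after the deadline of 29, so it is not possible.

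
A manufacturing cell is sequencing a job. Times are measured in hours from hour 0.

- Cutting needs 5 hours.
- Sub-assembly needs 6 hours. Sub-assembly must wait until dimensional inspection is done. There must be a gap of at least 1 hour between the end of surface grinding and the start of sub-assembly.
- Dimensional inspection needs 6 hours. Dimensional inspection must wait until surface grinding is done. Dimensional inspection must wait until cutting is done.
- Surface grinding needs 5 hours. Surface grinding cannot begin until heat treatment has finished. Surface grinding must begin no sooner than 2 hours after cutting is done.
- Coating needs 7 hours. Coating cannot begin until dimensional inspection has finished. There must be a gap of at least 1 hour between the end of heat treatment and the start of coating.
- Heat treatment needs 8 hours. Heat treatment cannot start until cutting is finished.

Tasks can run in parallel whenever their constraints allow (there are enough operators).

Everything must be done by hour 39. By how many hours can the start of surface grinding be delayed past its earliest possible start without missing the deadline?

Cutting has no prerequisites, so it starts at hour 0 and finishes at hour 5.
Heat treatment waits on cutting (finishes hour 5), so it starts at hour 5 and finishes at 5 + 8 = hour 13.
Surface grinding cannot start until heat treatment (finishes hour 13); cutting (finishes hour 5, plus 2-hour gap → hour 7). The controlling bound is hour 13, so surface grinding finishes at 13 + 5 = hour 18.

Working backward from the deadline:
Coating must finish by hour 39; it takes 7 hours, so it must start by 39 − 7 = hour 32.
Sub-assembly must finish by hour 39; it takes 6 hours, so it must start by 39 − 6 = hour 33.
For dimensional inspection: coating (must start by hour 32); sub-assembly (must start by hour 33). The most restrictive is hour 32; with a 6-hour duration, dimensional inspection must start by hour 26.
Surface grinding feeds dimensional inspection (must start by hour 26); sub-assembly (must start by hour 33, minus 1-hour gap → hour 32). Taking the minimum, surface grinding must finish by hour 26 and start by 26 − 5 = hour 21.
So surface grinding can start as early as hour 13 and as late as hour 21, giving 21 − 13 = 8 hours of slack.

8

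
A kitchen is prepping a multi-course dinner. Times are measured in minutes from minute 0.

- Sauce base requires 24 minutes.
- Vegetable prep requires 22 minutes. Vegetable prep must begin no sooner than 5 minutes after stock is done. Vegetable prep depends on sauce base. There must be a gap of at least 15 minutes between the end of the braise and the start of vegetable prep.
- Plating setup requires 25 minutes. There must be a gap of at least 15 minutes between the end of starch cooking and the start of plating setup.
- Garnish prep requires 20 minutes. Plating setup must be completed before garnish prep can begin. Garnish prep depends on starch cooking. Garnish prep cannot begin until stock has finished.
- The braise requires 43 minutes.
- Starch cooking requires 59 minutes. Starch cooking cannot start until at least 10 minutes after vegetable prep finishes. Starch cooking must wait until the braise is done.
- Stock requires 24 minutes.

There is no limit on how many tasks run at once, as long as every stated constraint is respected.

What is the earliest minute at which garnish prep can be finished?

The braise can start immediately at minute 0; it finishes at minute 43.
Sauce base can start immediately at minute 0; it finishes at minute 24.
Nothing blocks stock, so it runs from minute 0 to minute 24.
Vegetable prep cannot start until stock (finishes minute 24, plus 5-minute gap → minute 29); sauce base (finishes minute 24); the braise (finishes minute 43, plus 15-minute gap → minute 58). The controlling bound is minute 58, so vegetable prep finishes at 58 + 22 = minute 80.
For starch cooking: vegetable prep (finishes minute 80, plus 10-minute gap → minute 90); the braise (finishes minute 43). Taking the maximum gives a start of minute 90, and it finishes at 90 + 59 = minute 149.
Plating setup waits on starch cooking (finishes minute 149, plus 15-minute gap → minute 164), so it starts at minute 164 and finishes at 164 + 25 = minute 189.
For garnish prep: plating setup (finishes minute 189); starch cooking (finishes minute 149); stock (finishes minute 24). Taking the maximum gives a start of minute 189, and it finishes at 189 + 20 = minute 209.

209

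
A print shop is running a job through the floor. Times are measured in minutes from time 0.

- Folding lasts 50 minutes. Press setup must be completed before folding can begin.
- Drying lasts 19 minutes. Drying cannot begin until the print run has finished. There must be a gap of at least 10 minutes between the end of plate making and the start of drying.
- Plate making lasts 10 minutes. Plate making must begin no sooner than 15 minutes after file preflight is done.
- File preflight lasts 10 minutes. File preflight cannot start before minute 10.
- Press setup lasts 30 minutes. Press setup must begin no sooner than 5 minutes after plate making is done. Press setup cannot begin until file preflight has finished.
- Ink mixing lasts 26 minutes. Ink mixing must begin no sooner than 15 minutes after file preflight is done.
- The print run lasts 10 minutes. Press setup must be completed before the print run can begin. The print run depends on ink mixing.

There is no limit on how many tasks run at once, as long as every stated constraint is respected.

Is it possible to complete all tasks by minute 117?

File preflight waits on its own release at minute 10, so it starts at minute 10 and finishes at 10 + 10 = minute 20.
Ink mixing cannot begin until file preflight (finishes minute 20, plus 15-minute gap → minute 35). It runs from minute 35 to 35 + 26 = minute 61.
Plate making cannot begin until file preflight (finishes minute 20, plus 15-minute gap → minute 35). It runs from minute 35 to 35 + 10 = minute 45.
Press setup needs all of plate making (finishes minute 45, plus 5-minute gap → minute 50); file preflight (finishes minute 20). That puts its earliest start at minute 50; it finishes at 50 + 30 = minute 80.
After press setup (finishes minute 80), folding can start at minute 80 and finishes at minute 130.
The print run has to wait for press setup (finishes minute 80); ink mixing (finishes minute 61). The latest of these is minute 80, so the print run runs minute 80 to 80 + 10 = minute 90.
For drying: the print run (finishes minute 90); plate making (finishes minute 45, plus 10-minute gap → minute 55). Taking the maximum gives a start of minute 90, and it finishes at 90 + 19 = minute 109.
The earliest everything can be done is minute 130, which is after the deadline of 117, so it is not possible.

No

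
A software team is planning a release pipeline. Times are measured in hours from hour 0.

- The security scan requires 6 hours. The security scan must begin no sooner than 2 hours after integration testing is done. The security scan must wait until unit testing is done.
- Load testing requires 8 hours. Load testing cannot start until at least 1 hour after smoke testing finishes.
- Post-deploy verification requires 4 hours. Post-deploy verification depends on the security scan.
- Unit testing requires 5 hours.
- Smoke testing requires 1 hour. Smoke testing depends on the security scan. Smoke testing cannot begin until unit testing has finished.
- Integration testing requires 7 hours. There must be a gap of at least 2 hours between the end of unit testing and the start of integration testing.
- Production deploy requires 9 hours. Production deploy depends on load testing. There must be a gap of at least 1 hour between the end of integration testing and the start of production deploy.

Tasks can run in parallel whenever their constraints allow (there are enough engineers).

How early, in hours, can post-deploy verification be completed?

Unit testing can start immediately at hour 0; it finishes at hour 5.
Integration testing waits on unit testing (finishes hour 5, plus 2-hour gap → hour 7), so it starts at hour 7 and finishes at 7 + 7 = hour 14.
The security scan cannot start until integration testing (finishes hour 14, plus 2-hour gap → hour 16); unit testing (finishes hour 5). The controlling bound is hour 16, so the security scan finishes at 16 + 6 = hour 22.
Post-deploy verification cannot begin until the security scan (finishes hour 22). It runs from hour 22 to 22 + 4 = hour 26.

26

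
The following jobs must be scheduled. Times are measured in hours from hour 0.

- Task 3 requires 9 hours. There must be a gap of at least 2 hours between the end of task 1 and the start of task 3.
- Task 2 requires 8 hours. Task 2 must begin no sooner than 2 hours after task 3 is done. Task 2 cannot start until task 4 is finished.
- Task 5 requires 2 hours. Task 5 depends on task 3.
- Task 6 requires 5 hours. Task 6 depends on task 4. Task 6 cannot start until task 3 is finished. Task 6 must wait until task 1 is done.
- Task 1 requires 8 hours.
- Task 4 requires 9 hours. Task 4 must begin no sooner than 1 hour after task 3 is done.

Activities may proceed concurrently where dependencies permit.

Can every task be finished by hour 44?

Yes

Task 1 can start immediately at hour 0; it finishes at hour 8.
Task 3 waits on task 1 (finishes hour 8, plus 2-hour gap → hour 10), so it starts at hour 10 and finishes at 10 + 9 = hour 19.
After task 3 (finishes hour 19), task 5 can start at hour 19 and finishes at hour 21.
After task 3 (finishes hour 19, plus 1-hour gap → hour 20), task 4 can start at hour 20 and finishes at hour 29.
Task 6 needs all of task 4 (finishes hour 29); task 3 (finishes hour 19); task 1 (finishes hour 8). That puts its earliest start at hour 29; it finishes at 29 + 5 = hour 34.
Task 2 needs all of task 3 (finishes hour 19, plus 2-hour gap → hour 21); task 4 (finishes hour 29). That puts its earliest start at hour 29; it finishes at 29 + 8 = hour 37.
Every task is finished by hour 37, which is no later than the deadline of 44, so the schedule is feasible.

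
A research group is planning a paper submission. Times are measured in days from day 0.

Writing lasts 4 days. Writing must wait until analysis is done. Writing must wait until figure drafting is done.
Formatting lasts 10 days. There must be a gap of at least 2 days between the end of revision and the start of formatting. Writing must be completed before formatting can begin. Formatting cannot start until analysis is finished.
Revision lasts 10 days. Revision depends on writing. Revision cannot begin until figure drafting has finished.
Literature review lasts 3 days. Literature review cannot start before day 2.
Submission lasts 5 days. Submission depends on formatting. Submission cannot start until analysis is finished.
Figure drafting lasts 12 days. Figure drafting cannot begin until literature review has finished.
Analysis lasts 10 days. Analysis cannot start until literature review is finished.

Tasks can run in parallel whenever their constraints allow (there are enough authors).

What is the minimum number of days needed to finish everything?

Literature review cannot begin until its own release at day 2. It runs from day 2 to 2 + 3 = day 5.
After literature review (finishes day 5), figure drafting can start at day 5 and finishes at day 17.
After literature review (finishes day 5), analysis can start at day 5 and finishes at day 15.
Writing needs all of analysis (finishes day 15); figure drafting (finishes day 17). That puts its earliest start at day 17; it finishes at 17 + 4 = day 21.
Revision cannot start until writing (finishes day 21); figure drafting (finishes day 17). The controlling bound is day 21, so revision finishes at 21 + 10 = day 31.
Formatting needs all of revision (finishes day 31, plus 2-day gap → day 33); writing (finishes day 21); analysis (finishes day 15). That puts its earliest start at day 33; it finishes at 33 + 10 = day 43.
Submission needs all of formatting (finishes day 43); analysis (finishes day 15). That puts its earliest start at day 43; it finishes at 43 + 5 = day 48.
All tasks are finished once the last one completes. Finish times: Literature review at 5, Analysis at 15, Figure drafting at 17, Writing at 21, Revision at 31, Formatting at 43, Submission at 48. The latest is day 48.

48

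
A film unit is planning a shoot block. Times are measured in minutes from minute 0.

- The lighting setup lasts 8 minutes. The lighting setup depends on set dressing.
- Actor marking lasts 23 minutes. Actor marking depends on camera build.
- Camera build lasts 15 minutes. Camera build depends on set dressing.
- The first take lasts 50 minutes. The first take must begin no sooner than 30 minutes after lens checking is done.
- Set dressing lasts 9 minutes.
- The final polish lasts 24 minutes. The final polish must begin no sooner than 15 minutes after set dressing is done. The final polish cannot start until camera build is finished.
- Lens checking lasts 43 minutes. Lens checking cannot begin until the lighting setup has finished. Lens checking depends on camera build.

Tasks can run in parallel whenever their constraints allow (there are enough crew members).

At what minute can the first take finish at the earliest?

147

Set dressing has no prerequisites, so it starts at minute 0 and finishes at minute 9.
After set dressing (finishes minute 9), camera build can start at minute 9 and finishes at minute 24.
After set dressing (finishes minute 9), the lighting setup can start at minute 9 and finishes at minute 17.
Lens checking needs all of the lighting setup (finishes minute 17); camera build (finishes minute 24). That puts its earliest start at minute 24; it finishes at 24 + 43 = minute 67.
The first take waits on lens checking (finishes minute 67, plus 30-minute gap → minute 97), so it starts at minute 97 and finishes at 97 + 50 = minute 147.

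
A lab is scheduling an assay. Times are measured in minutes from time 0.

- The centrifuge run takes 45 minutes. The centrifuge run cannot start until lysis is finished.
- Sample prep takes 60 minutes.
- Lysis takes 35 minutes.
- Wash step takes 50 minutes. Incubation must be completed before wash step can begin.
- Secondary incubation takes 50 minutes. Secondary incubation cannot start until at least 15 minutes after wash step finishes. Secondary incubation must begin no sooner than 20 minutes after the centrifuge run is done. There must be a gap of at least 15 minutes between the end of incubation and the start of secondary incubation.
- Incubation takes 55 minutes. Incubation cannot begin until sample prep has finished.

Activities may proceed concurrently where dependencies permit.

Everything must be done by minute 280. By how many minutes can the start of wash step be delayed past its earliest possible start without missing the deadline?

Nothing blocks sample prep, so it runs from minute 0 to minute 60.
After sample prep (finishes minute 60), incubation can start at minute 60 and finishes at minute 115.
After incubation (finishes minute 115), wash step can start at minute 115 and finishes at minute 165.

Working backward from the deadline:
Secondary incubation has no dependents, so it just needs to finish by minute 280. Starting by 280 − 50 = minute 230 achieves that.
Since secondary incubation (must start by minute 230, minus 15-minute gap → minute 215) depends on it, wash step must finish by minute 215. Backing off its 50-minute duration gives a latest start of minute 165.
So wash step can start as early as minute 115 and as late as minute 165, giving 165 − 115 = 50 minutes of slack.

50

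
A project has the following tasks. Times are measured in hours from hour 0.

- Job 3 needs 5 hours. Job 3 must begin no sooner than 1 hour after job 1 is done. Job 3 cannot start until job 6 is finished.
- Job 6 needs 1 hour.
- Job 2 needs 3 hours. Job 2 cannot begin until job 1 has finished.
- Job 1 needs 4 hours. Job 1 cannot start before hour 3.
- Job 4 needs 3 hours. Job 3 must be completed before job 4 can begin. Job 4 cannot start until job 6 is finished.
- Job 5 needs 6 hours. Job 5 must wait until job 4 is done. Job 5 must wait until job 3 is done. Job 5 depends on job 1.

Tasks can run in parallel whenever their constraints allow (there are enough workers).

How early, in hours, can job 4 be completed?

Job 6 can start immediately at hour 0; it finishes at hour 1.
Job 1 waits on its own release at hour 3, so it starts at hour 3 and finishes at 3 + 4 = hour 7.
Job 3 cannot start until job 1 (finishes hour 7, plus 1-hour gap → hour 8); job 6 (finishes hour 1). The controlling bound is hour 8, so job 3 finishes at 8 + 5 = hour 13.
Job 4 has to wait for job 3 (finishes hour 13); job 6 (finishes hour 1). The latest of these is hour 13, so job 4 runs hour 13 to 13 + 3 = hour 16.

16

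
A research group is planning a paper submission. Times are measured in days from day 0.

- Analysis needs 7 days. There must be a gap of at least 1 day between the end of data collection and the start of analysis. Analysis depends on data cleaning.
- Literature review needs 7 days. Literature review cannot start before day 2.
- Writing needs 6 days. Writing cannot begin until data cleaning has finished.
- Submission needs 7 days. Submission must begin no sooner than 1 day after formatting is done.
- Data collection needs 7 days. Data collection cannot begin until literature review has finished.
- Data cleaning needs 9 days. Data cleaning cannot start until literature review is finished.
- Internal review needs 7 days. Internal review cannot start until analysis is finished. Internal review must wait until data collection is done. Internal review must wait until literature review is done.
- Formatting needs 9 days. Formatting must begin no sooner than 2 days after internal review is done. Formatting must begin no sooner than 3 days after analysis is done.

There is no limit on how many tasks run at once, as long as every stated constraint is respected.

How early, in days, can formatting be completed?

43

After its own release at day 2, literature review can start at day 2 and finishes at day 9.
After literature review (finishes day 9), data cleaning can start at day 9 and finishes at day 18.
Data collection waits on literature review (finishes day 9), so it starts at day 9 and finishes at 9 + 7 = day 16.
Analysis cannot start until data collection (finishes day 16, plus 1-day gap → day 17); data cleaning (finishes day 18). The controlling bound is day 18, so analysis finishes at 18 + 7 = day 25.
Internal review has to wait for analysis (finishes day 25); data collection (finishes day 16); literature review (finishes day 9). The latest of these is day 25, so internal review runs day 25 to 25 + 7 = day 32.
Formatting needs all of internal review (finishes day 32, plus 2-day gap → day 34); analysis (finishes day 25, plus 3-day gap → day 28). That puts its earliest start at day 34; it finishes at 34 + 9 = day 43.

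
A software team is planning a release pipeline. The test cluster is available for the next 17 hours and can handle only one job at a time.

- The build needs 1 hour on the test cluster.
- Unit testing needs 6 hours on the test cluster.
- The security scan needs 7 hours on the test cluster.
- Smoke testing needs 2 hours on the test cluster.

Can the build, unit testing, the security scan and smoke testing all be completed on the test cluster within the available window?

Running back to back, the jobs need 1 + 6 + 7 + 2 = 16 hours on the test cluster.
Since 16 ≤ 17, they fit within the window.

Yes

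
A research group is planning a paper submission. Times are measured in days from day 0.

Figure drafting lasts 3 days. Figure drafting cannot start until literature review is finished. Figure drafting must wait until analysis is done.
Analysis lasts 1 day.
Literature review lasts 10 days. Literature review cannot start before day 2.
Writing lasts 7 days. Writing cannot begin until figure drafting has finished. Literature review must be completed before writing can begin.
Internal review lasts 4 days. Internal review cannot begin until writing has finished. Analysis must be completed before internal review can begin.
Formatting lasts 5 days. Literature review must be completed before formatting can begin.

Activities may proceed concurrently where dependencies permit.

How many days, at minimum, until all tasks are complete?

Analysis can start immediately at day 0; it finishes at day 1.
Literature review waits on its own release at day 2, so it starts at day 2 and finishes at 2 + 10 = day 12.
Formatting cannot begin until literature review (finishes day 12). It runs from day 12 to 12 + 5 = day 17.
Figure drafting cannot start until literature review (finishes day 12); analysis (finishes day 1). The controlling bound is day 12, so figure drafting finishes at 12 + 3 = day 15.
Writing cannot start until figure drafting (finishes day 15); literature review (finishes day 12). The controlling bound is day 15, so writing finishes at 15 + 7 = day 22.
For internal review: writing (finishes day 22); analysis (finishes day 1). Taking the maximum gives a start of day 22, and it finishes at 22 + 4 = day 26.
All tasks are finished once the last one completes. Finish times: Literature review at 12, Analysis at 1, Figure drafting at 15, Writing at 22, Internal review at 26, Formatting at 17. The latest is day 26.

26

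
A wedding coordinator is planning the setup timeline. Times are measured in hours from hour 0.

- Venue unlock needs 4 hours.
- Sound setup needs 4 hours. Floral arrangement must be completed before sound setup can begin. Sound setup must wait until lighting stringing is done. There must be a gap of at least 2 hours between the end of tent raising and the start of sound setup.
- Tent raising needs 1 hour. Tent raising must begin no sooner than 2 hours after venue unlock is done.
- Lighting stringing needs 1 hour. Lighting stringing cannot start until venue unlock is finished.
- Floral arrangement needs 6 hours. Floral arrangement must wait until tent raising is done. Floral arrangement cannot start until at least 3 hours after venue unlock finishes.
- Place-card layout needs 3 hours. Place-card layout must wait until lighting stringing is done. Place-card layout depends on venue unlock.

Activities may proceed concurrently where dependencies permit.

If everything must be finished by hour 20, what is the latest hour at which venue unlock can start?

3

To finish by hour 20, sound setup (duration 4) must start no later than hour 16.
Floral arrangement must finish before sound setup (must start by hour 16). With a 6-hour duration, floral arrangement must start by 16 − 6 = hour 10.
Tent raising must finish in time for floral arrangement (must start by hour 10); sound setup (must start by hour 16, minus 2-hour gap → hour 14). The tightest is hour 10, so tent raising must start by 10 − 1 = hour 9.
Place-card layout must finish by hour 20; it takes 3 hours, so it must start by 20 − 3 = hour 17.
Lighting stringing feeds sound setup (must start by hour 16); place-card layout (must start by hour 17). Taking the minimum, lighting stringing must finish by hour 16 and start by 16 − 1 = hour 15.
For venue unlock: tent raising (must start by hour 9, minus 2-hour gap → hour 7); floral arrangement (must start by hour 10, minus 3-hour gap → hour 7); lighting stringing (must start by hour 15); place-card layout (must start by hour 17). The most restrictive is hour 7; with a 4-hour duration, venue unlock must start by hour 3.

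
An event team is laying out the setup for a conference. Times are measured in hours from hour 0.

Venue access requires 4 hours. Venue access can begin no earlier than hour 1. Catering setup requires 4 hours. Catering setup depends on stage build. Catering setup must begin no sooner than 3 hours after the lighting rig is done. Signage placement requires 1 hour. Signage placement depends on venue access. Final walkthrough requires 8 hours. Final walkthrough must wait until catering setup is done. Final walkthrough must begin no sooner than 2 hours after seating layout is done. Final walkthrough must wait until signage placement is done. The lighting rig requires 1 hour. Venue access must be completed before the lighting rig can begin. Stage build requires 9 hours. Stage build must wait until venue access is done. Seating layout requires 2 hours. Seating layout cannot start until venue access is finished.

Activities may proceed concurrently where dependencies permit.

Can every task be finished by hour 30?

Venue access waits on its own release at hour 1, so it starts at hour 1 and finishes at 1 + 4 = hour 5.
Signage placement waits on venue access (finishes hour 5), so it starts at hour 5 and finishes at 5 + 1 = hour 6.
Seating layout waits on venue access (finishes hour 5), so it starts at hour 5 and finishes at 5 + 2 = hour 7.
After venue access (finishes hour 5), the lighting rig can start at hour 5 and finishes at hour 6.
After venue access (finishes hour 5), stage build can start at hour 5 and finishes at hour 14.
Catering setup has to wait for stage build (finishes hour 14); the lighting rig (finishes hour 6, plus 3-hour gap → hour 9). The latest of these is hour 14, so catering setup runs hour 14 to 14 + 4 = hour 18.
Final walkthrough needs all of catering setup (finishes hour 18); seating layout (finishes hour 7, plus 2-hour gap → hour 9); signage placement (finishes hour 6). That puts its earliest start at hour 18; it finishes at 18 + 8 = hour 26.
Every task is finished by hour 26, which is no later than the deadline of 30, so the schedule is feasible.

Yes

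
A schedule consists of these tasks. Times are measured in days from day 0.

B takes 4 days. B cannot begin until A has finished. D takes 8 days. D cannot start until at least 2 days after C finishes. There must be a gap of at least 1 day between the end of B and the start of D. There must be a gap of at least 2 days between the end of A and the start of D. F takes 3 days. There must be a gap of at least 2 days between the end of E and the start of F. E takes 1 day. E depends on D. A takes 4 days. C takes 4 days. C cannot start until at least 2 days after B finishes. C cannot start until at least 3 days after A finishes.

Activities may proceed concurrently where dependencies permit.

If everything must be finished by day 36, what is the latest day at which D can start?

22

F has no dependents, so it just needs to finish by day 36. Starting by 36 − 3 = day 33 achieves that.
E must finish before F (must start by day 33, minus 2-day gap → day 31). With a 1-day duration, E must start by 31 − 1 = day 30.
Since E (must start by day 30) depends on it, D must finish by day 30. Backing off its 8-day duration gives a latest start of day 22.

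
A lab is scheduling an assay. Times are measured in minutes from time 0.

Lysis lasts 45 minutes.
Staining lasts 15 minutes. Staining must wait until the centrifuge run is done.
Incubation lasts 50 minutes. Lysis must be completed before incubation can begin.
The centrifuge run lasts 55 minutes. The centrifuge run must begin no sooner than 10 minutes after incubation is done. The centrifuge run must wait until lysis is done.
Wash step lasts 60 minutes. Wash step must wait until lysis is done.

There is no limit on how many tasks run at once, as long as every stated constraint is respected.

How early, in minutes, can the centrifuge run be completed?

160

Nothing blocks lysis, so it runs from minute 0 to minute 45.
Incubation cannot begin until lysis (finishes minute 45). It runs from minute 45 to 45 + 50 = minute 95.
The centrifuge run cannot start until incubation (finishes minute 95, plus 10-minute gap → minute 105); lysis (finishes minute 45). The controlling bound is minute 105, so the centrifuge run finishes at 105 + 55 = minute 160.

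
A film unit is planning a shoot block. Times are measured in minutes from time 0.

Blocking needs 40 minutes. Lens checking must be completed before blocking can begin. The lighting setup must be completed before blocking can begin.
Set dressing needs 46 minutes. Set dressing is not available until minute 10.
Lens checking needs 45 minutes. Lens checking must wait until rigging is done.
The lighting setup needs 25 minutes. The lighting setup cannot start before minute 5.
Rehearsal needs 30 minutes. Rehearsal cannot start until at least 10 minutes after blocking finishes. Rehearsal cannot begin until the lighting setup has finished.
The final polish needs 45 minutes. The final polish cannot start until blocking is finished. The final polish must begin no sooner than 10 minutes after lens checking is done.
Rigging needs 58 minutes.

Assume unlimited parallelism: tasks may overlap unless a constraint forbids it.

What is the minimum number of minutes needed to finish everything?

188

The lighting setup cannot begin until its own release at minute 5. It runs from minute 5 to 5 + 25 = minute 30.
After its own release at minute 10, set dressing can start at minute 10 and finishes at minute 56.
Rigging can start immediately at minute 0; it finishes at minute 58.
Lens checking cannot begin until rigging (finishes minute 58). It runs from minute 58 to 58 + 45 = minute 103.
For blocking: lens checking (finishes minute 103); the lighting setup (finishes minute 30). Taking the maximum gives a start of minute 103, and it finishes at 103 + 40 = minute 143.
The final polish needs all of blocking (finishes minute 143); lens checking (finishes minute 103, plus 10-minute gap → minute 113). That puts its earliest start at minute 143; it finishes at 143 + 45 = minute 188.
Rehearsal cannot start until blocking (finishes minute 143, plus 10-minute gap → minute 153); the lighting setup (finishes minute 30). The controlling bound is minute 153, so rehearsal finishes at 153 + 30 = minute 183.
All tasks are finished once the last one completes. Finish times: Rigging at 58, Set dressing at 56, The lighting setup at 30, Lens checking at 103, Blocking at 143, Rehearsal at 183, The final polish at 188. The latest is minute 188.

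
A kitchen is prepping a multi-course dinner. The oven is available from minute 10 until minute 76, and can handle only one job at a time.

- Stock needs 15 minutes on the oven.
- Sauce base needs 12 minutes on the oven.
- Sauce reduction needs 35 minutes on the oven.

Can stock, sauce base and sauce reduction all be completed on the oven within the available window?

The oven window is 76 − 10 = 66 minutes.
Running back to back, the jobs need 15 + 12 + 35 = 62 minutes on the oven.
Since 62 ≤ 66, they fit within the window.

Yes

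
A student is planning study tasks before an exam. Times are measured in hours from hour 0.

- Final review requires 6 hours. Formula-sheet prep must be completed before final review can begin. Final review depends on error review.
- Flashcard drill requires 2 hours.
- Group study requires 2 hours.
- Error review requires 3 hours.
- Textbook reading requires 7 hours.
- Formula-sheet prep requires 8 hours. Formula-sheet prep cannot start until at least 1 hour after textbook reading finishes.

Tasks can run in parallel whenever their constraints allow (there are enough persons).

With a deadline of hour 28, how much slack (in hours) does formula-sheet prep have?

6

Textbook reading has no prerequisites, so it starts at hour 0 and finishes at hour 7.
Formula-sheet prep waits on textbook reading (finishes hour 7, plus 1-hour gap → hour 8), so it starts at hour 8 and finishes at 8 + 8 = hour 16.

Working backward from the deadline:
Final review must finish by hour 28; it takes 6 hours, so it must start by 28 − 6 = hour 22.
Formula-sheet prep must finish before final review (must start by hour 22). With an 8-hour duration, formula-sheet prep must start by 22 − 8 = hour 14.
So formula-sheet prep can start as early as hour 8 and as late as hour 14, giving 14 − 8 = 6 hours of slack.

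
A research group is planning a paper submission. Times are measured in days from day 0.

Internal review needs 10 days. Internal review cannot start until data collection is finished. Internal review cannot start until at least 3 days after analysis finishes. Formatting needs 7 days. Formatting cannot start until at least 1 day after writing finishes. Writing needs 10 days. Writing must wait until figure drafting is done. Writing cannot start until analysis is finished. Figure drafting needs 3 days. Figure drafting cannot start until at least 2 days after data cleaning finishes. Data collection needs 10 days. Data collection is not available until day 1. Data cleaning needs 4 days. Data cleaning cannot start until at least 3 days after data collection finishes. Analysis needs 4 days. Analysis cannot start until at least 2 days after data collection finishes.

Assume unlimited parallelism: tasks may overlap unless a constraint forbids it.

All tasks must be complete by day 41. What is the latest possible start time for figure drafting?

Nothing follows formatting; the deadline of day 41 is its only limit. It must start by 41 − 7 = day 34.
Writing has to be done before formatting (must start by day 34, minus 1-day gap → day 33). That means finishing by day 33, i.e. starting by 33 − 10 = day 23.
Since writing (must start by day 23) depends on it, figure drafting must finish by day 23. Backing off its 3-day duration gives a latest start of day 20.

20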